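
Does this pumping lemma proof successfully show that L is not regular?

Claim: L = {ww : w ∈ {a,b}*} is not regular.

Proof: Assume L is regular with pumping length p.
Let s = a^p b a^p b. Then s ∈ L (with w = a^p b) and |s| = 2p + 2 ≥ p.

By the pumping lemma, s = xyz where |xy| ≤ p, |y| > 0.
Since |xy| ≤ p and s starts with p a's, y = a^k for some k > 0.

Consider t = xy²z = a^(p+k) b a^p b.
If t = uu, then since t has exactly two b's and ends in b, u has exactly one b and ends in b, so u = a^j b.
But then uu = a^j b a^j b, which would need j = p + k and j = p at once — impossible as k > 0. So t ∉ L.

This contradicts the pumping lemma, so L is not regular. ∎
The proof is correct.

This proof is valid because:
1. s = a^p b a^p b is in L and is chosen in terms of p, so |s| ≥ p holds for every p
2. The decomposition analysis is correct: |xy| ≤ p forces y to lie inside the leading a's
3. The contradiction is valid: the argument shows a^(p+k) b a^p b cannot be split into two equal halves
4. The conclusion follows logically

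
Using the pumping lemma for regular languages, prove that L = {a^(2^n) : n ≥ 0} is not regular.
Assume for contradiction that L is regular, and let p ≥ 1 be the pumping length given by the pumping lemma.
Choose s = a^(2^p). Then s ∈ L and |s| = 2^p ≥ p.
By the pumping lemma, s = xyz for some x, y, z with |xy| ≤ p, |y| ≥ 1, and xy^i z ∈ L for every i ≥ 0.
Here y = a^k for some k with 1 ≤ k ≤ |xy| ≤ p, and p < 2^p.

Take i = 2: |xy²z| = 2^p + k.
Now 2^p < 2^p + k ≤ 2^p + p < 2^p + 2^p = 2^(p+1).
So |xy²z| lies strictly between the consecutive powers of two 2^p and 2^(p+1), hence is not a power of 2, and xy²z ∉ L.

This contradicts the pumping lemma, which requires xy^i z ∈ L for all i ≥ 0.
Hence L = {a^(2^n) : n ≥ 0} is not regular. ∎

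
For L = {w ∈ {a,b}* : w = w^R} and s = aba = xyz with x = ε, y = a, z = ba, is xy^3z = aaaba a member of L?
No

xy³z = ε · aaa · ba = aaaba.
aaaba reversed is abaaa ≠ aaaba, so it is not a palindrome and is not in L.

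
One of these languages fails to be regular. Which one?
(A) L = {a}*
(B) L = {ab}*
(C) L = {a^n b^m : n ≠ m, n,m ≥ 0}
(C) {a^n b^m : n ≠ m, n,m ≥ 0}

(C) L = {a^n b^m : n ≠ m, n,m ≥ 0} is NOT regular.

The pumping lemma can be used to prove this:
After pumping a's, we can make n = m

The other languages are regular because they can be recognized by finite automata.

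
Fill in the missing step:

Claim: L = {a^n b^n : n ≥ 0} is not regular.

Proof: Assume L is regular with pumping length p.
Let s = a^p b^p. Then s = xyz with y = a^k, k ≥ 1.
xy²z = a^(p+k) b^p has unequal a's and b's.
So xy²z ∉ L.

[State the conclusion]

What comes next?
This contradicts the pumping lemma for regular languages,
which guarantees xy^i z ∈ L for all i ≥ 0.

Since our assumption that L is regular leads to a contradiction,
we conclude that L = {a^n b^n : n ≥ 0} is NOT regular. ∎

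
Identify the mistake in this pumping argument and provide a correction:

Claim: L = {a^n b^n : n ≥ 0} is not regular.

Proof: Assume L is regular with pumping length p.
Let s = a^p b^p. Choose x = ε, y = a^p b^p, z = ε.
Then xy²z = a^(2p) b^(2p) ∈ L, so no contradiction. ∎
Error: The decomposition violates |xy| ≤ p. With y = a^p b^p, |xy| = |y| = 2p > p. (The proof also miscomputes xy²z, which would be a^p b^p a^p b^p rather than a^(2p) b^(2p), and it wrongly treats one harmless decomposition as settling the matter — the prover does not get to choose the decomposition.)

Correction: The pumping lemma requires |xy| ≤ p, and the argument must handle every decomposition satisfying |xy| ≤ p, |y| ≥ 1. Since s starts with p a's, any such y consists only of a's, say y = a^k with k ≥ 1. Then xy²z = a^(p+k) b^p has unequal numbers of a's and b's, so xy²z ∉ L — the required contradiction.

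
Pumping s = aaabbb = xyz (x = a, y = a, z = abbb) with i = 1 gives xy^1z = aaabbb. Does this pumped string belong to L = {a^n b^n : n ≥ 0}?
Yes

xy¹z = a · a · abbb = aaabbb.
aaabbb = a^3 b^3 has equal counts (3 = 3), so it is in L.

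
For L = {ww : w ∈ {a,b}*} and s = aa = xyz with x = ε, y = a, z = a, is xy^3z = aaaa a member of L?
Yes

xy³z = ε · aaa · a = aaaa.
aaaa splits into halves aa · aa, which are equal, so it is in L (w = aa).
(A single pumped string landing in L is not a contradiction by itself; a non-regularity proof needs some i for which xy^i z ∉ L, for every admissible decomposition.)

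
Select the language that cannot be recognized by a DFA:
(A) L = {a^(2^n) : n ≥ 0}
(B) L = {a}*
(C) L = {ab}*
(A) {a^(2^n) : n ≥ 0}

(A) L = {a^(2^n) : n ≥ 0} is NOT regular.

The pumping lemma can be used to prove this:
After pumping, length is no longer a power of 2

The other languages are regular because they can be recognized by finite automata.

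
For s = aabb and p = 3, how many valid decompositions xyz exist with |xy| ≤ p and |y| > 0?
6

For s = 'aabb' with pumping length p = 3:

Constraints: |xy| ≤ 3, |y| > 0

Valid decompositions (|xy| ≤ p, |y| ≥ 1):
  • x='', y='a', z='abb'
  • x='a', y='a', z='bb'
  • x='', y='aa', z='bb'
  • x='aa', y='b', z='b'
  • x='a', y='ab', z='b'
  • x='', y='aab', z='b'

Total count: 6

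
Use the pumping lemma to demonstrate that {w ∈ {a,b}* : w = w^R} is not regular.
Assume for contradiction that L is regular, and let p ≥ 1 be the pumping length given by the pumping lemma.
Choose s = a^p b a^p. Then s ∈ L (it reads the same in both directions) and |s| = 2p + 1 ≥ p.
By the pumping lemma, s = xyz for some x, y, z with |xy| ≤ p, |y| ≥ 1, and xy^i z ∈ L for every i ≥ 0.
Since |xy| ≤ p and the first p symbols of s are all a's, y = a^k for some k with 1 ≤ k ≤ p.

Take i = 0: xy⁰z = a^(p − k) b a^p.
Its reversal is a^p b a^(p − k). These differ because the block of a's before the unique b has length p − k in one and p in the other, and p − k ≠ p since k ≥ 1. So xy⁰z is not a palindrome, i.e. xy⁰z ∉ L.

This contradicts the pumping lemma, which requires xy^i z ∈ L for all i ≥ 0.
Hence L = {w ∈ {a,b}* : w = w^R} is not regular. ∎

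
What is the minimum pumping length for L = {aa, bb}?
p = 3

For a finite language L, the pumping lemma holds vacuously if p > max|s| for s ∈ L.

The longest string in L = {aa, bb} has length 2.
If p = 3, then no string s ∈ L has |s| ≥ p, so the condition is vacuously true.

The minimum pumping length is p = 3.

Why no smaller p works: for any p ≤ 2, the longest string s ∈ L has |s| = 2 ≥ p, so it would
have to be pumpable; but pumping up (i = 2, 3, ...) produces ever longer strings, which cannot all lie in the
finite language L. So the pumping property fails for every p ≤ 2.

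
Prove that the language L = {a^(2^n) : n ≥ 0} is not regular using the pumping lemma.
Assume for contradiction that L is regular, and let p ≥ 1 be the pumping length given by the pumping lemma.
Choose s = a^(2^p). Then s ∈ L and |s| = 2^p ≥ p.
By the pumping lemma, s = xyz for some x, y, z with |xy| ≤ p, |y| ≥ 1, and xy^i z ∈ L for every i ≥ 0.
Here y = a^k for some k with 1 ≤ k ≤ |xy| ≤ p, and p < 2^p.

Take i = 2: |xy²z| = 2^p + k.
Now 2^p < 2^p + k ≤ 2^p + p < 2^p + 2^p = 2^(p+1).
So |xy²z| lies strictly between the consecutive powers of two 2^p and 2^(p+1), hence is not a power of 2, and xy²z ∉ L.

This contradicts the pumping lemma, which requires xy^i z ∈ L for all i ≥ 0.
Hence L = {a^(2^n) : n ≥ 0} is not regular. ∎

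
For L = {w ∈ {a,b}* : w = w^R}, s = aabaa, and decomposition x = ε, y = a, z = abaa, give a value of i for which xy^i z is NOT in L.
i = 2

xy²z = ε · aa · abaa = aaabaa; aaabaa reversed is aabaaa ≠ aaabaa, so it is not a palindrome and is not in L.
(Other choices also work, e.g. i = 0, 3; only i = 1 is guaranteed to stay in L since xy¹z = s.)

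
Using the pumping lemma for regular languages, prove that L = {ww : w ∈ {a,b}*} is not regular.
Assume for contradiction that L is regular, and let p ≥ 1 be the pumping length given by the pumping lemma.
Choose s = a^p b a^p b. Then s ∈ L (take w = a^p b) and |s| = 2p + 2 ≥ p.
By the pumping lemma, s = xyz for some x, y, z with |xy| ≤ p, |y| ≥ 1, and xy^i z ∈ L for every i ≥ 0.
Since |xy| ≤ p and the first p symbols of s are all a's, y = a^k for some k with 1 ≤ k ≤ p.

Take i = 2: t = xy²z = a^(p + k) b a^p b.
Suppose t = uu for some string u. The string t contains exactly two b's and ends in b, so u contains exactly one b and ends in b; hence u = a^j b for some j, and uu = a^j b a^j b. Comparing with t = a^(p + k) b a^p b forces j = p + k (first block) and j = p (second block), which is impossible since k ≥ 1. So t ∉ L.

This contradicts the pumping lemma, which requires xy^i z ∈ L for all i ≥ 0.
Hence L = {ww : w ∈ {a,b}*} is not regular. ∎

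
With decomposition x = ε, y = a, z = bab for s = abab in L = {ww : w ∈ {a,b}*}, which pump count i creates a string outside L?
i = 0

xy⁰z = ε · ε · bab = bab; bab has odd length 3, so it cannot be written as ww and is not in L.
(Other choices also work, e.g. i = 2, 3; only i = 1 is guaranteed to stay in L since xy¹z = s.)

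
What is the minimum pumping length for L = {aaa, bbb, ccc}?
p = 4

For a finite language L, the pumping lemma holds vacuously if p > max|s| for s ∈ L.

The longest string in L = {aaa, bbb, ccc} has length 3.
If p = 4, then no string s ∈ L has |s| ≥ p, so the condition is vacuously true.

The minimum pumping length is p = 4.

Why no smaller p works: for any p ≤ 3, the longest string s ∈ L has |s| = 3 ≥ p, so it would
have to be pumpable; but pumping up (i = 2, 3, ...) produces ever longer strings, which cannot all lie in the
finite language L. So the pumping property fails for every p ≤ 3.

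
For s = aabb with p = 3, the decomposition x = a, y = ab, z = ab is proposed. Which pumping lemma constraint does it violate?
Violated: xyz = s

The decomposition x = a, y = ab, z = ab for s = aabb with p = 3
violates the constraint: xyz = s

xyz = 'a' + 'ab' + 'ab' = 'aabab' ≠ 'aabb' = s. The decomposition doesn't reconstruct s.

Pumping lemma constraints:
1. xyz = s (decomposition is valid)
2. |xy| ≤ p
3. |y| > 0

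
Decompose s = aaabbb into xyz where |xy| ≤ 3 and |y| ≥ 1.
x = '', y = 'aaa', z = 'bbb'

For s = aaabbb and p = 3, one valid decomposition is:
- x = '' (length 0)
- y = 'aaa' (length 3)
- z = 'bbb' (length 3)

Verification:
- xyz = '' + 'aaa' + 'bbb' = aaabbb ✓
- |xy| = 3 ≤ 3 ✓
- |y| = 3 > 0 ✓

All pumping lemma constraints are satisfied.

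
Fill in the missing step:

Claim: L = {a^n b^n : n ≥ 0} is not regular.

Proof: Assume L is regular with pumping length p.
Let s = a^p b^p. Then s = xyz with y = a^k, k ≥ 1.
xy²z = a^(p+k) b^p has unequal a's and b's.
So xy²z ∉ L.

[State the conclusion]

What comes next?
This contradicts the pumping lemma for regular languages,
which guarantees xy^i z ∈ L for all i ≥ 0.

Since our assumption that L is regular leads to a contradiction,
we conclude that L = {a^n b^n : n ≥ 0} is NOT regular. ∎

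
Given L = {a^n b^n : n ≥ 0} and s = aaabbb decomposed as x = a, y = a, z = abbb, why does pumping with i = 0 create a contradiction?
xy⁰z = aabbb ∉ L

Pumping with i = 0 replaces y = a by y⁰ = ε:
- Original: s = xyz = aaabbb; aaabbb = a^3 b^3 has equal counts (3 = 3), so it is in L
- Pumped: xy⁰z = a · ε · abbb = aabbb
- aabbb has 2 a's and 3 b's; 2 ≠ 3, so it is not in L

The pumping lemma would require xy⁰z ∈ L, so this decomposition yields a contradiction.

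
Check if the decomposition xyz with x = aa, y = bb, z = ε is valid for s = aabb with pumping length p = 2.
Violated: |xy| ≤ p

The decomposition x = aa, y = bb, z = ε for s = aabb with p = 2
violates the constraint: |xy| ≤ p

|xy| = |aabb| = 4 > 2 = p. The decomposition puts too many characters in xy.

Pumping lemma constraints:
1. xyz = s (decomposition is valid)
2. |xy| ≤ p
3. |y| > 0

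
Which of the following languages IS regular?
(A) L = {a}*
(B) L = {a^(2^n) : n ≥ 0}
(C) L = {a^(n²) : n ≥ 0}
(A) {a}*

(A) L = {a}* is regular.

This can be recognized by a finite automaton (DFA/NFA).
Regular expressions like {a}* define regular languages.

The other choices are not regular:
- {a^(n²) : n ≥ 0}: After pumping, length is no longer a perfect square
- {a^(2^n) : n ≥ 0}: After pumping, length is no longer a power of 2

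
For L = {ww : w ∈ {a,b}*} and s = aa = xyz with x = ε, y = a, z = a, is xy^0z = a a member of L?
No

xy⁰z = ε · ε · a = a.
a has odd length 1, so it cannot be written as ww and is not in L.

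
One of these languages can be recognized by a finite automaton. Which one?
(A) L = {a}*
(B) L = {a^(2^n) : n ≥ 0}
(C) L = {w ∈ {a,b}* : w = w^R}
(A) {a}*

(A) L = {a}* is regular.

This can be recognized by a finite automaton (DFA/NFA).
Regular expressions like {a}* define regular languages.

The other choices are not regular:
- {w ∈ {a,b}* : w = w^R}: After pumping, the string is no longer symmetric
- {a^(2^n) : n ≥ 0}: After pumping, length is no longer a power of 2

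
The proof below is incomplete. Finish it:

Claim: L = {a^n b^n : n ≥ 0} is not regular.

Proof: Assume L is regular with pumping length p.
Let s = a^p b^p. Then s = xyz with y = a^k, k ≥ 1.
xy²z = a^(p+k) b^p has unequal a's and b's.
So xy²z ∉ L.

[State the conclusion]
This contradicts the pumping lemma for regular languages,
which guarantees xy^i z ∈ L for all i ≥ 0.

Since our assumption that L is regular leads to a contradiction,
we conclude that L = {a^n b^n : n ≥ 0} is NOT regular. ∎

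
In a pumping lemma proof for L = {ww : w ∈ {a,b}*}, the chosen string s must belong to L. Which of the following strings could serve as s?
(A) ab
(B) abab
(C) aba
(B) abab

The pumping lemma is applied to a string s that lies in L, so first check membership of each option:
- (A) ab has length 2; its halves are a and b, which differ, so it is not in L ✗
- (B) abab splits into halves ab · ab, which are equal, so it is in L (w = ab) ✓
- (C) aba has odd length 3, so it cannot be written as ww and is not in L ✗

Only (B) abab is in L, so it is the only candidate that could play the role of s.
(In a complete proof one picks s in terms of the pumping length p so that |s| ≥ p is guaranteed; a fixed string like abab illustrates the shape of such an s.)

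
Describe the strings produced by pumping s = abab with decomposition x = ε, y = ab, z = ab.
{xy^i z : i ≥ 0} = {(ab)^(i+1) : i ≥ 0} = {ab, abab, ababab, ...}

With x = ε, y = ab, z = ab: Pumping 'ab' gives strings of alternating a's and b's.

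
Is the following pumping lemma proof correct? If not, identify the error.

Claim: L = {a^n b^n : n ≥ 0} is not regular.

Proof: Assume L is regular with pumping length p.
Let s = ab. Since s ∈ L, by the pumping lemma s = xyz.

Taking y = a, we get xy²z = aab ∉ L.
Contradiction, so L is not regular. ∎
The proof is INCORRECT.

Error: The string s = ab may be shorter than p.
The pumping lemma only applies to strings with |s| ≥ p, and p is not under our control.
We must choose s in terms of p, e.g. s = a^p b^p, to ensure |s| ≥ p.
(The proof also fixes one particular y; a valid argument must handle every decomposition with |xy| ≤ p and |y| ≥ 1 — for s = a^p b^p this forces y = a^k, and then xy²z = a^(p+k) b^p ∉ L.)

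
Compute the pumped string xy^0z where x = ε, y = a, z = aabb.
aabb

Given x = '', y = 'a', z = 'aabb' and i = 0:

xy^0z = x + y·y·...·y (0 times) + z
       = '' + 'a'^0 + 'aabb'
       = '' + '' + 'aabb'
       = 'aabb'

The pumped string is 'aabb' with length 4.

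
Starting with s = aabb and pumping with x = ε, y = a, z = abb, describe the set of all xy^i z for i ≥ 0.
{xy^i z : i ≥ 0} = {a^(i+1) b^2 : i ≥ 0} = {abb, aabb, aaabb, ...}

With x = ε, y = a, z = abb: Starting with aabb and pumping the first 'a' (z = abb keeps the second 'a'), we get strings with i+1 a's followed by 2 b's for i = 0, 1, 2, ...; note bb is not produced because z always contributes one a.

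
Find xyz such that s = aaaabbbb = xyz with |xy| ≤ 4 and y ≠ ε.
x = 'a', y = 'aaa', z = 'bbbb'

For s = aaaabbbb and p = 4, one valid decomposition is:
- x = 'a' (length 1)
- y = 'aaa' (length 3)
- z = 'bbbb' (length 4)

Verification:
- xyz = 'a' + 'aaa' + 'bbbb' = aaaabbbb ✓
- |xy| = 4 ≤ 4 ✓
- |y| = 3 > 0 ✓

All pumping lemma constraints are satisfied.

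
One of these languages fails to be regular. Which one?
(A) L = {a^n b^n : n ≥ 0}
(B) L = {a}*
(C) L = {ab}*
(A) {a^n b^n : n ≥ 0}

(A) L = {a^n b^n : n ≥ 0} is NOT regular.

The pumping lemma can be used to prove this:
After pumping, the number of a's and b's become unequal

The other languages are regular because they can be recognized by finite automata.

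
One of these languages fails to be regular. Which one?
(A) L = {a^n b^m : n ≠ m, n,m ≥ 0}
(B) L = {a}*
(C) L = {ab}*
(A) {a^n b^m : n ≠ m, n,m ≥ 0}

(A) L = {a^n b^m : n ≠ m, n,m ≥ 0} is NOT regular.

The pumping lemma can be used to prove this:
After pumping a's, we can make n = m

The other languages are regular because they can be recognized by finite automata.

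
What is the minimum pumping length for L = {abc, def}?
p = 4

For a finite language L, the pumping lemma holds vacuously if p > max|s| for s ∈ L.

The longest string in L = {abc, def} has length 3.
If p = 4, then no string s ∈ L has |s| ≥ p, so the condition is vacuously true.

The minimum pumping length is p = 4.

Why no smaller p works: for any p ≤ 3, the longest string s ∈ L has |s| = 3 ≥ p, so it would
have to be pumpable; but pumping up (i = 2, 3, ...) produces ever longer strings, which cannot all lie in the
finite language L. So the pumping property fails for every p ≤ 3.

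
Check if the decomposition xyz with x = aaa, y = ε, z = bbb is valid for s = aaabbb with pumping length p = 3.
Violated: |y| > 0

The decomposition x = aaa, y = ε, z = bbb for s = aaabbb with p = 3
violates the constraint: |y| > 0

|y| = 0, but the pumping lemma requires |y| > 0 (y must be non-empty).

Pumping lemma constraints:
1. xyz = s (decomposition is valid)
2. |xy| ≤ p
3. |y| > 0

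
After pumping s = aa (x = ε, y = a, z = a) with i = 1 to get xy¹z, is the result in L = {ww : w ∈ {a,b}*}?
Yes

xy¹z = ε · a · a = aa.
aa splits into halves a · a, which are equal, so it is in L (w = a).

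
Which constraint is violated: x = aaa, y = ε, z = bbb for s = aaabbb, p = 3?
Violated: |y| > 0

The decomposition x = aaa, y = ε, z = bbb for s = aaabbb with p = 3
violates the constraint: |y| > 0

|y| = 0, but the pumping lemma requires |y| > 0 (y must be non-empty).

Pumping lemma constraints:
1. xyz = s (decomposition is valid)
2. |xy| ≤ p
3. |y| > 0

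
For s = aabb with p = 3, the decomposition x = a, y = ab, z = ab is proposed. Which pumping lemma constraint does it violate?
Violated: xyz = s

The decomposition x = a, y = ab, z = ab for s = aabb with p = 3
violates the constraint: xyz = s

xyz = 'a' + 'ab' + 'ab' = 'aabab' ≠ 'aabb' = s. The decomposition doesn't reconstruct s.

Pumping lemma constraints:
1. xyz = s (decomposition is valid)
2. |xy| ≤ p
3. |y| > 0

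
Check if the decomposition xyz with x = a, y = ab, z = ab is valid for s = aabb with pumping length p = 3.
Violated: xyz = s

The decomposition x = a, y = ab, z = ab for s = aabb with p = 3
violates the constraint: xyz = s

xyz = 'a' + 'ab' + 'ab' = 'aabab' ≠ 'aabb' = s. The decomposition doesn't reconstruct s.

Pumping lemma constraints:
1. xyz = s (decomposition is valid)
2. |xy| ≤ p
3. |y| > 0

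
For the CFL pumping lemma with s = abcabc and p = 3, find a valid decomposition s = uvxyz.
u='ab', v='c', x='a', y='b', z='c'

For s = abcabc with pumping length p = 3:

One valid decomposition:
- u = 'ab'
- v = 'c'
- x = 'a'
- y = 'b'
- z = 'c'

Verification:
- uvxyz = 'ab' + 'c' + 'a' + 'b' + 'c' = abcabc ✓
- |vxy| = |'cab'| = 3 ≤ 3 ✓
- |vy| = |'cb'| = 2 > 0 ✓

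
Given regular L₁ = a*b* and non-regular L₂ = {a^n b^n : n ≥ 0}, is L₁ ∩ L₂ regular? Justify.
No — L₁ ∩ L₂ is not regular.

Every string a^n b^n already lies in a*b*, so L₁ ∩ L₂ = {a^n b^n : n ≥ 0} = L₂ itself, which is the standard non-regular language (pump s = a^p b^p).

Note that the bare facts "L₁ regular, L₂ non-regular" do not settle the question by themselves: the closure of regular languages under ∪, ∩, complement and difference applies only when BOTH operands are regular. With a non-regular operand the result can come out regular or non-regular depending on the specific languages, so one has to work out L₁ ∩ L₂ for this particular pair, as above.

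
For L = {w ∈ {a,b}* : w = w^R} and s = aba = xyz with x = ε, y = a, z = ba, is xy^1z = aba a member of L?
Yes

xy¹z = ε · a · ba = aba.
aba reversed is aba, the same string, so it is a palindrome and is in L.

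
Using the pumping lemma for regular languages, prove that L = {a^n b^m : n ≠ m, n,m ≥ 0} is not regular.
Assume for contradiction that L is regular, and let p ≥ 1 be the pumping length given by the pumping lemma.
Choose s = a^p b^(p + p!). Then s ∈ L because p ≠ p + p! (as p! ≥ 1), and |s| ≥ p.
By the pumping lemma, s = xyz for some x, y, z with |xy| ≤ p, |y| ≥ 1, and xy^i z ∈ L for every i ≥ 0.
Since |xy| ≤ p and the first p symbols of s are all a's, y = a^k for some k with 1 ≤ k ≤ p.
For every i ≥ 0, xy^i z = a^(p + (i − 1)k) b^(p + p!).

Because 1 ≤ k ≤ p, k divides p!. Let t = p!/k (a positive integer) and take i = t + 1.
Then the number of a's is p + tk = p + p!, which equals the number of b's.
So xy^(t+1) z = a^(p + p!) b^(p + p!) has equally many a's and b's and is NOT in L.

This contradicts the pumping lemma, which requires xy^i z ∈ L for all i ≥ 0.
Hence L = {a^n b^m : n ≠ m, n,m ≥ 0} is not regular. ∎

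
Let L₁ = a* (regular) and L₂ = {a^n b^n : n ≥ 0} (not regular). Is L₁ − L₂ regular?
Yes — L₁ − L₂ is regular.

The only string of a* that lies in {a^n b^n} is ε, so L₁ − L₂ = a* − {ε} = a⁺ = aa*, which is regular.

Note that the bare facts "L₁ regular, L₂ non-regular" do not settle the question by themselves: the closure of regular languages under ∪, ∩, complement and difference applies only when BOTH operands are regular. With a non-regular operand the result can come out regular or non-regular depending on the specific languages, so one has to work out L₁ − L₂ for this particular pair, as above.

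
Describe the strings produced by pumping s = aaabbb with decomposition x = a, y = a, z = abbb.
{xy^i z : i ≥ 0} = {a^(2+i) b^3 : i ≥ 0} = {aabbb, aaabbb, aaaabbb, ...}

With x = a, y = a, z = abbb: Starting with aaabbb and pumping the second 'a', we get strings with 2+i a's followed by 3 b's for i = 0, 1, 2, ...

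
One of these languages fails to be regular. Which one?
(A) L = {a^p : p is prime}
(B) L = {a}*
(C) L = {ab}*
(A) {a^p : p is prime}

(A) L = {a^p : p is prime} is NOT regular.

The pumping lemma can be used to prove this:
After pumping, the length becomes composite

The other languages are regular because they can be recognized by finite automata.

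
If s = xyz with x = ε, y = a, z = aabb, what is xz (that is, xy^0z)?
aabb

Given x = '', y = 'a', z = 'aabb' and i = 0:

xy^0z = x + y·y·...·y (0 times) + z
       = '' + 'a'^0 + 'aabb'
       = '' + '' + 'aabb'
       = 'aabb'

The pumped string is 'aabb' with length 4.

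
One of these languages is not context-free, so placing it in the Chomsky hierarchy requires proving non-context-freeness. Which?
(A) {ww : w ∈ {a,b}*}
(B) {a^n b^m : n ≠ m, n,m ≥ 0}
(A) {ww : w ∈ {a,b}*}

(A) {ww : w ∈ {a,b}*} requires the CFL pumping lemma.

- {a^n b^m : n ≠ m, n,m ≥ 0} is context-free (but not regular)
  • Can be shown non-regular with the regular pumping lemma
  • After pumping a's, we can make n = m

- {ww : w ∈ {a,b}*} is NOT context-free
  • Requires the CFL pumping lemma to prove
  • Even a PDA cannot compare two arbitrary halves symbol by symbol; CFL pumping on a^p b^p a^p b^p fails

The CFL pumping lemma is "stronger" in that it can prove non-membership
in the larger class of context-free languages.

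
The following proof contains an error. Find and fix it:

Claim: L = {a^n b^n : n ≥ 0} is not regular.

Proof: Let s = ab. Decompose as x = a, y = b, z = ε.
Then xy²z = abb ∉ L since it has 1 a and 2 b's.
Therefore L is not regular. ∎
Error: The string s = ab might be shorter than the pumping length p.

Correction: Choose s = a^p b^p to ensure |s| ≥ p. Also, the decomposition is wrong: with |xy| ≤ p, y cannot include b's when s starts with p a's.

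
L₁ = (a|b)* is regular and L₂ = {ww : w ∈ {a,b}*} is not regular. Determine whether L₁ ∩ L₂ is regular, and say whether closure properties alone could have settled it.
No — L₁ ∩ L₂ is not regular.

(a|b)* is all strings over {a,b}, so L₁ ∩ L₂ = {ww : w ∈ {a,b}*} = L₂ itself, which is not regular (pump s = a^p b a^p b).

Note that the bare facts "L₁ regular, L₂ non-regular" do not settle the question by themselves: the closure of regular languages under ∪, ∩, complement and difference applies only when BOTH operands are regular. With a non-regular operand the result can come out regular or non-regular depending on the specific languages, so one has to work out L₁ ∩ L₂ for this particular pair, as above.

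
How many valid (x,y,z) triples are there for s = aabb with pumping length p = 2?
3

For s = 'aabb' with pumping length p = 2:

Constraints: |xy| ≤ 2, |y| > 0

Valid decompositions (|xy| ≤ p, |y| ≥ 1):
  • x='', y='a', z='abb'
  • x='a', y='a', z='bb'
  • x='', y='aa', z='bb'

Total count: 3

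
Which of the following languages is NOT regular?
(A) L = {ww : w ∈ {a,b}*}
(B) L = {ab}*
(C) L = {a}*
(A) {ww : w ∈ {a,b}*}

(A) L = {ww : w ∈ {a,b}*} is NOT regular.

The pumping lemma can be used to prove this:
After pumping, the two halves no longer match

The other languages are regular because they can be recognized by finite automata.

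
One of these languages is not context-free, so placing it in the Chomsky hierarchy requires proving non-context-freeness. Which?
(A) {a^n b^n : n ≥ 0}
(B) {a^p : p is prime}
(B) {a^p : p is prime}

(B) {a^p : p is prime} requires the CFL pumping lemma.

- {a^n b^n : n ≥ 0} is context-free (but not regular)
  • Can be shown non-regular with the regular pumping lemma
  • After pumping, the number of a's and b's become unequal

- {a^p : p is prime} is NOT context-free
  • Requires the CFL pumping lemma to prove
  • The CFL pumping lemma also fails because prime gaps are unbounded

The CFL pumping lemma is "stronger" in that it can prove non-membership
in the larger class of context-free languages.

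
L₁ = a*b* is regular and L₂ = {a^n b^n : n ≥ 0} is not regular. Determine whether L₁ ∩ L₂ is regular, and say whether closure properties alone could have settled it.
No — L₁ ∩ L₂ is not regular.

Every string a^n b^n already lies in a*b*, so L₁ ∩ L₂ = {a^n b^n : n ≥ 0} = L₂ itself, which is the standard non-regular language (pump s = a^p b^p).

Note that the bare facts "L₁ regular, L₂ non-regular" do not settle the question by themselves: the closure of regular languages under ∪, ∩, complement and difference applies only when BOTH operands are regular. With a non-regular operand the result can come out regular or non-regular depending on the specific languages, so one has to work out L₁ ∩ L₂ for this particular pair, as above.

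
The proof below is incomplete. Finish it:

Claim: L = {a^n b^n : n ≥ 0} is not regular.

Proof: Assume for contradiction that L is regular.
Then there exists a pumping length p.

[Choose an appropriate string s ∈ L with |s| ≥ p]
s = a^p b^p

This string is in L (has equal a's and b's) and has length 2p ≥ p.
Any decomposition xyz with |xy| ≤ p means y consists only of a's,
so pumping will unbalance the counts.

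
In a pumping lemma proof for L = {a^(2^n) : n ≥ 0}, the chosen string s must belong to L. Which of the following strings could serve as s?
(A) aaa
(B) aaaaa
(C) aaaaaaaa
(C) aaaaaaaa

The pumping lemma is applied to a string s that lies in L, so first check membership of each option:
- (A) aaa has length 3, strictly between 2^1 = 2 and 2^2 = 4, so it is not in L ✗
- (B) aaaaa has length 5, strictly between 2^2 = 4 and 2^3 = 8, so it is not in L ✗
- (C) aaaaaaaa has length 8 = 2^3, so it is in L ✓

Only (C) aaaaaaaa is in L, so it is the only candidate that could play the role of s.
(In a complete proof one picks s in terms of the pumping length p so that |s| ≥ p is guaranteed; a fixed string like aaaaaaaa illustrates the shape of such an s.)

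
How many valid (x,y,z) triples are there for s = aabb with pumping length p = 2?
3

For s = 'aabb' with pumping length p = 2:

Constraints: |xy| ≤ 2, |y| > 0

Valid decompositions (|xy| ≤ p, |y| ≥ 1):
  • x='', y='a', z='abb'
  • x='a', y='a', z='bb'
  • x='', y='aa', z='bb'

Total count: 3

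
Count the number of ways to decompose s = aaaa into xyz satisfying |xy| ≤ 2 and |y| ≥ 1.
3

For s = 'aaaa' with pumping length p = 2:

Constraints: |xy| ≤ 2, |y| > 0

Valid decompositions (|xy| ≤ p, |y| ≥ 1):
  • x='', y='a', z='aaa'
  • x='a', y='a', z='aa'
  • x='', y='aa', z='aa'

Total count: 3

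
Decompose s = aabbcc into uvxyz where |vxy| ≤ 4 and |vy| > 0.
u='a', v='a', x='bb', y='c', z='c'

For s = aabbcc with pumping length p = 4:

One valid decomposition:
- u = 'a'
- v = 'a'
- x = 'bb'
- y = 'c'
- z = 'c'

Verification:
- uvxyz = 'a' + 'a' + 'bb' + 'c' + 'c' = aabbcc ✓
- |vxy| = |'abbc'| = 4 ≤ 4 ✓
- |vy| = |'ac'| = 2 > 0 ✓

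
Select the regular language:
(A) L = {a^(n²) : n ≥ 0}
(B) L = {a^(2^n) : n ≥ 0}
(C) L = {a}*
(C) {a}*

(C) L = {a}* is regular.

This can be recognized by a finite automaton (DFA/NFA).
Regular expressions like {a}* define regular languages.

The other choices are not regular:
- {a^(n²) : n ≥ 0}: After pumping, length is no longer a perfect square
- {a^(2^n) : n ≥ 0}: After pumping, length is no longer a power of 2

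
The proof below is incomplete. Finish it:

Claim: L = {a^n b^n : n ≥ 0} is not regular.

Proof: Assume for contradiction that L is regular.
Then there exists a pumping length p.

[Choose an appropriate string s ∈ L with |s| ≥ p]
s = a^p b^p

This string is in L (has equal a's and b's) and has length 2p ≥ p.
Any decomposition xyz with |xy| ≤ p means y consists only of a's,
so pumping will unbalance the counts.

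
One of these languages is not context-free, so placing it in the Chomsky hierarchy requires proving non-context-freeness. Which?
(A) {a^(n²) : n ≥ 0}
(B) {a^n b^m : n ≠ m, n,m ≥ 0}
(A) {a^(n²) : n ≥ 0}

(A) {a^(n²) : n ≥ 0} requires the CFL pumping lemma.

- {a^n b^m : n ≠ m, n,m ≥ 0} is context-free (but not regular)
  • Can be shown non-regular with the regular pumping lemma
  • After pumping a's, we can make n = m

- {a^(n²) : n ≥ 0} is NOT context-free
  • Requires the CFL pumping lemma to prove
  • Gaps between squares grow unboundedly

The CFL pumping lemma is "stronger" in that it can prove non-membership
in the larger class of context-free languages.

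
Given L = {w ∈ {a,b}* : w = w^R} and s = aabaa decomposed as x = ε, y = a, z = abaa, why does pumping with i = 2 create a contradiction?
xy²z = aaabaa ∉ L

Pumping with i = 2 replaces y = a by y² = aa:
- Original: s = xyz = aabaa; aabaa reversed is aabaa, the same string, so it is a palindrome and is in L
- Pumped: xy²z = ε · aa · abaa = aaabaa
- aaabaa reversed is aabaaa ≠ aaabaa, so it is not a palindrome and is not in L

The pumping lemma would require xy²z ∈ L, so this decomposition yields a contradiction.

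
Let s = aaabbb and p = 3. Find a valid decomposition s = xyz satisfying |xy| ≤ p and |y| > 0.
x = 'aa', y = 'a', z = 'bbb'

For s = aaabbb and p = 3, one valid decomposition is:
- x = 'aa' (length 2)
- y = 'a' (length 1)
- z = 'bbb' (length 3)

Verification:
- xyz = 'aa' + 'a' + 'bbb' = aaabbb ✓
- |xy| = 3 ≤ 3 ✓
- |y| = 1 > 0 ✓

All pumping lemma constraints are satisfied.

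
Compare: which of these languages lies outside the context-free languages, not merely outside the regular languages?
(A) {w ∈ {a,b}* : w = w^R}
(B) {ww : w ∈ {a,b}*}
(B) {ww : w ∈ {a,b}*}

(B) {ww : w ∈ {a,b}*} requires the CFL pumping lemma.

- {w ∈ {a,b}* : w = w^R} is context-free (but not regular)
  • Can be shown non-regular with the regular pumping lemma
  • After pumping, the string is no longer symmetric

- {ww : w ∈ {a,b}*} is NOT context-free
  • Requires the CFL pumping lemma to prove
  • Even a PDA cannot compare two arbitrary halves symbol by symbol; CFL pumping on a^p b^p a^p b^p fails

The CFL pumping lemma is "stronger" in that it can prove non-membership
in the larger class of context-free languages.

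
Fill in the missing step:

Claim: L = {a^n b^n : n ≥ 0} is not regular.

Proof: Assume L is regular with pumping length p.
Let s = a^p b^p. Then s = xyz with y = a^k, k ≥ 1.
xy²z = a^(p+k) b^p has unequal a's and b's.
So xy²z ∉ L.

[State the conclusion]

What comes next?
This contradicts the pumping lemma for regular languages,
which guarantees xy^i z ∈ L for all i ≥ 0.

Since our assumption that L is regular leads to a contradiction,
we conclude that L = {a^n b^n : n ≥ 0} is NOT regular. ∎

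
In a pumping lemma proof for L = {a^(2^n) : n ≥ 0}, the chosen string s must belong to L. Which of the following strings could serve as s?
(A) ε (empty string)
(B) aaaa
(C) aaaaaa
(B) aaaa

The pumping lemma is applied to a string s that lies in L, so first check membership of each option:
- (A) ε has length 0, which is not a power of 2, so it is not in L ✗
- (B) aaaa has length 4 = 2^2, so it is in L ✓
- (C) aaaaaa has length 6, strictly between 2^2 = 4 and 2^3 = 8, so it is not in L ✗

Only (B) aaaa is in L, so it is the only candidate that could play the role of s.
(In a complete proof one picks s in terms of the pumping length p so that |s| ≥ p is guaranteed; a fixed string like aaaa illustrates the shape of such an s.)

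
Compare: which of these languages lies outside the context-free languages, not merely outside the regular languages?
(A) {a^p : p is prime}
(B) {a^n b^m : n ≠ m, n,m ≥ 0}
(A) {a^p : p is prime}

(A) {a^p : p is prime} requires the CFL pumping lemma.

- {a^n b^m : n ≠ m, n,m ≥ 0} is context-free (but not regular)
  • Can be shown non-regular with the regular pumping lemma
  • After pumping a's, we can make n = m

- {a^p : p is prime} is NOT context-free
  • Requires the CFL pumping lemma to prove
  • The CFL pumping lemma also fails because prime gaps are unbounded

The CFL pumping lemma is "stronger" in that it can prove non-membership
in the larger class of context-free languages.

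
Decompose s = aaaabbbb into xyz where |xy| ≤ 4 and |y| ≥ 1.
x = '', y = 'a', z = 'aaabbbb'

For s = aaaabbbb and p = 4, one valid decomposition is:
- x = '' (length 0)
- y = 'a' (length 1)
- z = 'aaabbbb' (length 7)

Verification:
- xyz = '' + 'a' + 'aaabbbb' = aaaabbbb ✓
- |xy| = 1 ≤ 4 ✓
- |y| = 1 > 0 ✓

All pumping lemma constraints are satisfied.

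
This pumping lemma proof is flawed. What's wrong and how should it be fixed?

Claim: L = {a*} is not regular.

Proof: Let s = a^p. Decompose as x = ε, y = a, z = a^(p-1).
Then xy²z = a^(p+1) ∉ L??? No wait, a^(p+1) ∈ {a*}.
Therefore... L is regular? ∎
Error: The proof attempts to show a*  is not regular, but a* IS regular!

Correction: a* is a regular language (recognized by a simple DFA with one accepting state and self-loop on 'a'). The pumping lemma can only prove non-regularity, not regularity. For regular languages, pumping always works.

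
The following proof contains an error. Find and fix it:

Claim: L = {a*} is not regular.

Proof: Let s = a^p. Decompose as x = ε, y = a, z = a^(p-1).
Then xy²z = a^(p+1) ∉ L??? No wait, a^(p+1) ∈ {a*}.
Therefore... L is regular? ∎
Error: The proof attempts to show a*  is not regular, but a* IS regular!

Correction: a* is a regular language (recognized by a simple DFA with one accepting state and self-loop on 'a'). The pumping lemma can only prove non-regularity, not regularity. For regular languages, pumping always works.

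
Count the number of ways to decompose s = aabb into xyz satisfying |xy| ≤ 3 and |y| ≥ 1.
6

For s = 'aabb' with pumping length p = 3:

Constraints: |xy| ≤ 3, |y| > 0

Valid decompositions (|xy| ≤ p, |y| ≥ 1):
  • x='', y='a', z='abb'
  • x='a', y='a', z='bb'
  • x='', y='aa', z='bb'
  • x='aa', y='b', z='b'
  • x='a', y='ab', z='b'
  • x='', y='aab', z='b'

Total count: 6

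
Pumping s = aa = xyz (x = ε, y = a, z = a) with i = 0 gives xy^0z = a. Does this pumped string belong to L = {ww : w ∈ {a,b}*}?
No

xy⁰z = ε · ε · a = a.
a has odd length 1, so it cannot be written as ww and is not in L.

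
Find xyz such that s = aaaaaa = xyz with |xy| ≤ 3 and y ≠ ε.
x = '', y = 'aaa', z = 'aaa'

For s = aaaaaa and p = 3, one valid decomposition is:
- x = '' (length 0)
- y = 'aaa' (length 3)
- z = 'aaa' (length 3)

Verification:
- xyz = '' + 'aaa' + 'aaa' = aaaaaa ✓
- |xy| = 3 ≤ 3 ✓
- |y| = 3 > 0 ✓

All pumping lemma constraints are satisfied.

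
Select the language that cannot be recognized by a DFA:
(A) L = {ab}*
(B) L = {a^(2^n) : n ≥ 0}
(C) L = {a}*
(B) {a^(2^n) : n ≥ 0}

(B) L = {a^(2^n) : n ≥ 0} is NOT regular.

The pumping lemma can be used to prove this:
After pumping, length is no longer a power of 2

The other languages are regular because they can be recognized by finite automata.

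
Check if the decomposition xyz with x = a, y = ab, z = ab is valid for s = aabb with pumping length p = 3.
Violated: xyz = s

The decomposition x = a, y = ab, z = ab for s = aabb with p = 3
violates the constraint: xyz = s

xyz = 'a' + 'ab' + 'ab' = 'aabab' ≠ 'aabb' = s. The decomposition doesn't reconstruct s.

Pumping lemma constraints:
1. xyz = s (decomposition is valid)
2. |xy| ≤ p
3. |y| > 0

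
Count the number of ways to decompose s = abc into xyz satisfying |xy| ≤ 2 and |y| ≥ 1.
3

For s = 'abc' with pumping length p = 2:

Constraints: |xy| ≤ 2, |y| > 0

Valid decompositions (|xy| ≤ p, |y| ≥ 1):
  • x='', y='a', z='bc'
  • x='a', y='b', z='c'
  • x='', y='ab', z='c'

Total count: 3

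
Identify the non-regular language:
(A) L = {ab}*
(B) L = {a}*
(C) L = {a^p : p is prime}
(C) {a^p : p is prime}

(C) L = {a^p : p is prime} is NOT regular.

The pumping lemma can be used to prove this:
After pumping, the length becomes composite

The other languages are regular because they can be recognized by finite automata.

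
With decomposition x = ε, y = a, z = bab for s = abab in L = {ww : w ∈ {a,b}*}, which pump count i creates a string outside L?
i = 3

xy³z = ε · aaa · bab = aaabab; aaabab has length 6; its halves are aaa and bab, which differ, so it is not in L.
(Other choices also work, e.g. i = 0, 2; only i = 1 is guaranteed to stay in L since xy¹z = s.)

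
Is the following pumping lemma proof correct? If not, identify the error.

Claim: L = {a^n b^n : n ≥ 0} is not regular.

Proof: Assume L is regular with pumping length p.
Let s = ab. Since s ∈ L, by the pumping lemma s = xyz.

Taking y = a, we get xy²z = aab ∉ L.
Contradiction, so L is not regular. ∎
The proof is INCORRECT.

Error: The string s = ab may be shorter than p.
The pumping lemma only applies to strings with |s| ≥ p, and p is not under our control.
We must choose s in terms of p, e.g. s = a^p b^p, to ensure |s| ≥ p.
(The proof also fixes one particular y; a valid argument must handle every decomposition with |xy| ≤ p and |y| ≥ 1 — for s = a^p b^p this forces y = a^k, and then xy²z = a^(p+k) b^p ∉ L.)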